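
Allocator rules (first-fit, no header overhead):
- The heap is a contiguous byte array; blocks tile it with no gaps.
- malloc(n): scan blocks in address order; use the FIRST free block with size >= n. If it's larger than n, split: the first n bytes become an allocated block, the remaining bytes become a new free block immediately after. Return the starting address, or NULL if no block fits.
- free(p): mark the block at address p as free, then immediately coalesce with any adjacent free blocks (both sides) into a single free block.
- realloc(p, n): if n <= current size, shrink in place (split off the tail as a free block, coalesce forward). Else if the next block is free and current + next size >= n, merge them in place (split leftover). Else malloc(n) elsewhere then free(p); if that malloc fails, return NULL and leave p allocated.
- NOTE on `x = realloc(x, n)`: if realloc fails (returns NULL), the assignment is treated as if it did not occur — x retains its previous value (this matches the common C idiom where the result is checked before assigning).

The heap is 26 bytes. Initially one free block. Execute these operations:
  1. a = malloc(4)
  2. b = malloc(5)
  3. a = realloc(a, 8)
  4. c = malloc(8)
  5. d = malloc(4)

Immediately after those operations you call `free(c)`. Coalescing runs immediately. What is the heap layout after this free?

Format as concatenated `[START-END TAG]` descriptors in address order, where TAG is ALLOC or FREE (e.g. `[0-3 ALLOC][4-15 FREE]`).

Answer: [0-3 ALLOC][4-8 ALLOC][9-16 ALLOC][17-25 FREE]

Derivation:
Op 1: a = malloc(4) -> a = 0; heap: [0-3 ALLOC][4-25 FREE]
Op 2: b = malloc(5) -> b = 4; heap: [0-3 ALLOC][4-8 ALLOC][9-25 FREE]
Op 3: a = realloc(a, 8) -> a = 9; heap: [0-3 FREE][4-8 ALLOC][9-16 ALLOC][17-25 FREE]
Op 4: c = malloc(8) -> c = 17; heap: [0-3 FREE][4-8 ALLOC][9-16 ALLOC][17-24 ALLOC][25-25 FREE]
Op 5: d = malloc(4) -> d = 0; heap: [0-3 ALLOC][4-8 ALLOC][9-16 ALLOC][17-24 ALLOC][25-25 FREE]
free(c): c = 17 -> block [17-24 ALLOC]; mark free, coalesce with adjacent free neighbors -> [0-3 ALLOC][4-8 ALLOC][9-16 ALLOC][17-25 FREE]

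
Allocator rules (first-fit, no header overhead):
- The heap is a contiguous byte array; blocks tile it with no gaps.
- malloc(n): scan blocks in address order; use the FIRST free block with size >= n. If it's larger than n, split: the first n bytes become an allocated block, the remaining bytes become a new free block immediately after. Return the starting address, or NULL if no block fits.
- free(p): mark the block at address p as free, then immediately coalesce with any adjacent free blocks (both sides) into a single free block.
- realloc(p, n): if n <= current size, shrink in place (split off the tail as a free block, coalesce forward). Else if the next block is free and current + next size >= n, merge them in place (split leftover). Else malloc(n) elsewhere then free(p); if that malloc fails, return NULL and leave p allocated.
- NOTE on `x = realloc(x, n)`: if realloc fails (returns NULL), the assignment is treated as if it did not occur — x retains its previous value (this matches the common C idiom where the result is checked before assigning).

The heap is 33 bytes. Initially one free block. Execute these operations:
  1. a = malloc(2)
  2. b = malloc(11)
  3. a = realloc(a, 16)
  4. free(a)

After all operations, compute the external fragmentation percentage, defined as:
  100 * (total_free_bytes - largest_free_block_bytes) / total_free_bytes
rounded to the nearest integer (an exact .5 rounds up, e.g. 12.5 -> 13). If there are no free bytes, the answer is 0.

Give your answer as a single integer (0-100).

Answer: 9

Derivation:
Op 1: a = malloc(2) -> a = 0; heap: [0-1 ALLOC][2-32 FREE]
Op 2: b = malloc(11) -> b = 2; heap: [0-1 ALLOC][2-12 ALLOC][13-32 FREE]
Op 3: a = realloc(a, 16) -> a = 13; heap: [0-1 FREE][2-12 ALLOC][13-28 ALLOC][29-32 FREE]
Op 4: free(a) -> (freed a); heap: [0-1 FREE][2-12 ALLOC][13-32 FREE]
Free blocks: [2 20] total_free=22 largest=20 -> 100*(22-20)/22 = 200/22 ≈ 9.091 -> rounds to 9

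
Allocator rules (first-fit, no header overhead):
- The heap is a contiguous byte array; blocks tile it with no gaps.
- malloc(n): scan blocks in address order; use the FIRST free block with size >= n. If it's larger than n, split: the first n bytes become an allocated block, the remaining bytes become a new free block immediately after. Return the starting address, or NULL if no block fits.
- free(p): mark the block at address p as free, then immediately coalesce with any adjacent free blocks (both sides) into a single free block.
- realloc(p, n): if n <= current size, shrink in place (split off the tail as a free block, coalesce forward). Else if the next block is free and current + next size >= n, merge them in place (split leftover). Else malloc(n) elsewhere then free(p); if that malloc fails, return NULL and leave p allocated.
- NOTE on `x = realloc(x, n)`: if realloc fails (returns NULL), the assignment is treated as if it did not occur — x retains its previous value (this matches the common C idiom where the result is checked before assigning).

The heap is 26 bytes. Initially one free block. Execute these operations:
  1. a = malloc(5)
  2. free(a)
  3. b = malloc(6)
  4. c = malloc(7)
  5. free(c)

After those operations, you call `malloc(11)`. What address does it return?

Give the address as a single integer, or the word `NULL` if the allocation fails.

Answer: 6

Derivation:
Op 1: a = malloc(5) -> a = 0; heap: [0-4 ALLOC][5-25 FREE]
Op 2: free(a) -> (freed a); heap: [0-25 FREE]
Op 3: b = malloc(6) -> b = 0; heap: [0-5 ALLOC][6-25 FREE]
Op 4: c = malloc(7) -> c = 6; heap: [0-5 ALLOC][6-12 ALLOC][13-25 FREE]
Op 5: free(c) -> (freed c); heap: [0-5 ALLOC][6-25 FREE]
malloc(11): first-fit scan over [0-5 ALLOC][6-25 FREE] -> 6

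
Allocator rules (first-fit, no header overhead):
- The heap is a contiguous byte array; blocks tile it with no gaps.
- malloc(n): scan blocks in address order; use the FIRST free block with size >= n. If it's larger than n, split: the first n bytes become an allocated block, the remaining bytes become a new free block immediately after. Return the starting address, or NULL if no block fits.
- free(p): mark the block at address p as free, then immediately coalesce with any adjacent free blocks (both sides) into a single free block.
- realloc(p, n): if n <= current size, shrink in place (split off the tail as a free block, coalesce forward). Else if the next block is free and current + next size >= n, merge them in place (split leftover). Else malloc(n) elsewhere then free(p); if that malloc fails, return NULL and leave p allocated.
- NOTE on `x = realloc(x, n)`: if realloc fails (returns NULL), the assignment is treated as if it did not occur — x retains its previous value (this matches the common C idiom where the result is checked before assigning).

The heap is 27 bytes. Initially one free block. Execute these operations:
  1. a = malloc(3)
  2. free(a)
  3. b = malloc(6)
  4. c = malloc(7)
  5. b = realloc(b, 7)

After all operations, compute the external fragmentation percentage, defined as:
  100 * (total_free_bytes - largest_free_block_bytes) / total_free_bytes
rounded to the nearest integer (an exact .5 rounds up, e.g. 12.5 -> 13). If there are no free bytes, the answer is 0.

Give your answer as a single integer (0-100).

Answer: 46

Derivation:
Op 1: a = malloc(3) -> a = 0; heap: [0-2 ALLOC][3-26 FREE]
Op 2: free(a) -> (freed a); heap: [0-26 FREE]
Op 3: b = malloc(6) -> b = 0; heap: [0-5 ALLOC][6-26 FREE]
Op 4: c = malloc(7) -> c = 6; heap: [0-5 ALLOC][6-12 ALLOC][13-26 FREE]
Op 5: b = realloc(b, 7) -> b = 13; heap: [0-5 FREE][6-12 ALLOC][13-19 ALLOC][20-26 FREE]
Free blocks: [6 7] total_free=13 largest=7 -> 100*(13-7)/13 = 600/13 ≈ 46.154 -> rounds to 46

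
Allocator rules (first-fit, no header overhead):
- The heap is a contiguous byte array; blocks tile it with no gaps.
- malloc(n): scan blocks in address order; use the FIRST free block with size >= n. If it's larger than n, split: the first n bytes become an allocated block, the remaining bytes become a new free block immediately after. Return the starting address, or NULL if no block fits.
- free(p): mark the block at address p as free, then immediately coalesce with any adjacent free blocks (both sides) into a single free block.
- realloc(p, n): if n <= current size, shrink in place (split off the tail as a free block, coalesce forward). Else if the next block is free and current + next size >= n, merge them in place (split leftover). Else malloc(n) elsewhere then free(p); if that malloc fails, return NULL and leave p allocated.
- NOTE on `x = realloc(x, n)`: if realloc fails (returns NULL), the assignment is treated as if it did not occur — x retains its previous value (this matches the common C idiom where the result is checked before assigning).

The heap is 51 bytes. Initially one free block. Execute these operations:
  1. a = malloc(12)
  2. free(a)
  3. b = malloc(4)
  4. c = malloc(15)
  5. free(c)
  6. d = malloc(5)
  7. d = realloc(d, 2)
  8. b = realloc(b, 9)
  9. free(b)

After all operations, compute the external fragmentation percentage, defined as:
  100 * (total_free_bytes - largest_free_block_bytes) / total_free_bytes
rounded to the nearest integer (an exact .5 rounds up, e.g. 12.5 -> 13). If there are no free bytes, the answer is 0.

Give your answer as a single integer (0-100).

Answer: 8

Derivation:
Op 1: a = malloc(12) -> a = 0; heap: [0-11 ALLOC][12-50 FREE]
Op 2: free(a) -> (freed a); heap: [0-50 FREE]
Op 3: b = malloc(4) -> b = 0; heap: [0-3 ALLOC][4-50 FREE]
Op 4: c = malloc(15) -> c = 4; heap: [0-3 ALLOC][4-18 ALLOC][19-50 FREE]
Op 5: free(c) -> (freed c); heap: [0-3 ALLOC][4-50 FREE]
Op 6: d = malloc(5) -> d = 4; heap: [0-3 ALLOC][4-8 ALLOC][9-50 FREE]
Op 7: d = realloc(d, 2) -> d = 4; heap: [0-3 ALLOC][4-5 ALLOC][6-50 FREE]
Op 8: b = realloc(b, 9) -> b = 6; heap: [0-3 FREE][4-5 ALLOC][6-14 ALLOC][15-50 FREE]
Op 9: free(b) -> (freed b); heap: [0-3 FREE][4-5 ALLOC][6-50 FREE]
Free blocks: [4 45] total_free=49 largest=45 -> 100*(49-45)/49 = 400/49 ≈ 8.163 -> rounds to 8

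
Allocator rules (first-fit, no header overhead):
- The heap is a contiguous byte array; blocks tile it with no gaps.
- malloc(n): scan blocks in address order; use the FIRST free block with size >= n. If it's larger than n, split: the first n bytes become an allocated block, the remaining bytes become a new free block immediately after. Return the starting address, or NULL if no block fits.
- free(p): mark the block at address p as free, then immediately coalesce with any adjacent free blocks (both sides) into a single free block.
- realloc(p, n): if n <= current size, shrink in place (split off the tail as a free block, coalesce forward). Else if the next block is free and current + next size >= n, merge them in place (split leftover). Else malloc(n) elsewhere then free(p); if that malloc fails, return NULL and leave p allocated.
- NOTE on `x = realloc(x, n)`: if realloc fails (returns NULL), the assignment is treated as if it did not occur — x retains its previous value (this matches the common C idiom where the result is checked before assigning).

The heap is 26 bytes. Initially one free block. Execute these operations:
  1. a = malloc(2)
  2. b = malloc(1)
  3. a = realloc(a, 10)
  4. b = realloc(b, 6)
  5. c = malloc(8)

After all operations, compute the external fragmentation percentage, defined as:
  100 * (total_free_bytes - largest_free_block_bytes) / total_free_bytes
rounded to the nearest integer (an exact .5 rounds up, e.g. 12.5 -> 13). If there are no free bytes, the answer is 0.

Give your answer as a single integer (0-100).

Op 1: a = malloc(2) -> a = 0; heap: [0-1 ALLOC][2-25 FREE]
Op 2: b = malloc(1) -> b = 2; heap: [0-1 ALLOC][2-2 ALLOC][3-25 FREE]
Op 3: a = realloc(a, 10) -> a = 3; heap: [0-1 FREE][2-2 ALLOC][3-12 ALLOC][13-25 FREE]
Op 4: b = realloc(b, 6) -> b = 13; heap: [0-2 FREE][3-12 ALLOC][13-18 ALLOC][19-25 FREE]
Op 5: c = malloc(8) -> c = NULL; heap: [0-2 FREE][3-12 ALLOC][13-18 ALLOC][19-25 FREE]
Free blocks: [3 7] total_free=10 largest=7 -> 100*(10-7)/10 = 300/10 = 30

Answer: 30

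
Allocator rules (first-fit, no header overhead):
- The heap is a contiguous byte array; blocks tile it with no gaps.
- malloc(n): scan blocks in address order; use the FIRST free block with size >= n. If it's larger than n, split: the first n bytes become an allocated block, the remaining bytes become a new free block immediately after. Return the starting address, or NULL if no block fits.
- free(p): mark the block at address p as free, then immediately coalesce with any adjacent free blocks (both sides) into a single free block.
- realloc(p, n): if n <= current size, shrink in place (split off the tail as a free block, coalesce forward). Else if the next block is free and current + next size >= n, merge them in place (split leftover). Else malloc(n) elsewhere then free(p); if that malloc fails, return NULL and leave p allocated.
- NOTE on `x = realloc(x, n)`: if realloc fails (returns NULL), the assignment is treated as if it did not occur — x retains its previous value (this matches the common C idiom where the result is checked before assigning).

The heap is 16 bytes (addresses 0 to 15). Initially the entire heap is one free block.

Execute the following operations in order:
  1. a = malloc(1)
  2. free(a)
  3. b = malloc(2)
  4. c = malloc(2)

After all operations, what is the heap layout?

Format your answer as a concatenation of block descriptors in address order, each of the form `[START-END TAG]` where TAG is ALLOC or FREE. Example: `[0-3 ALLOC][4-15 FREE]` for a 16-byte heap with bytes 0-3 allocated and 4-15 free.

Op 1: a = malloc(1) -> a = 0; heap: [0-0 ALLOC][1-15 FREE]
Op 2: free(a) -> (freed a); heap: [0-15 FREE]
Op 3: b = malloc(2) -> b = 0; heap: [0-1 ALLOC][2-15 FREE]
Op 4: c = malloc(2) -> c = 2; heap: [0-1 ALLOC][2-3 ALLOC][4-15 FREE]

Answer: [0-1 ALLOC][2-3 ALLOC][4-15 FREE]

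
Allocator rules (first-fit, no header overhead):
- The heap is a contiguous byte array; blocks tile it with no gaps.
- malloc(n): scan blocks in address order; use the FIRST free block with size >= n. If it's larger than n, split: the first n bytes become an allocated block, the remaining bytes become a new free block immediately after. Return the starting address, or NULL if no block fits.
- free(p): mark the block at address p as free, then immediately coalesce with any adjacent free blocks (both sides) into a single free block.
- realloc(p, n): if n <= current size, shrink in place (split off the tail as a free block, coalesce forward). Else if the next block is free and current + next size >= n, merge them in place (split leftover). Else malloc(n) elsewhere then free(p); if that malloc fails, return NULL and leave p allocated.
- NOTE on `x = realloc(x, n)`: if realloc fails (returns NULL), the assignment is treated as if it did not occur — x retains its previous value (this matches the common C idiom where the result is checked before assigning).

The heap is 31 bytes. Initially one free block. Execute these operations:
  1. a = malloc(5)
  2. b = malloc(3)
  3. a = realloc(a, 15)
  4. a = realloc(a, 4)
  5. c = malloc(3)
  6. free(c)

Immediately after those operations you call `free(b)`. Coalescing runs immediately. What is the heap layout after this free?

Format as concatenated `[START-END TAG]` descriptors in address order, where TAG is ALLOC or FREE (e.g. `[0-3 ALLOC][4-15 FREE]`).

Op 1: a = malloc(5) -> a = 0; heap: [0-4 ALLOC][5-30 FREE]
Op 2: b = malloc(3) -> b = 5; heap: [0-4 ALLOC][5-7 ALLOC][8-30 FREE]
Op 3: a = realloc(a, 15) -> a = 8; heap: [0-4 FREE][5-7 ALLOC][8-22 ALLOC][23-30 FREE]
Op 4: a = realloc(a, 4) -> a = 8; heap: [0-4 FREE][5-7 ALLOC][8-11 ALLOC][12-30 FREE]
Op 5: c = malloc(3) -> c = 0; heap: [0-2 ALLOC][3-4 FREE][5-7 ALLOC][8-11 ALLOC][12-30 FREE]
Op 6: free(c) -> (freed c); heap: [0-4 FREE][5-7 ALLOC][8-11 ALLOC][12-30 FREE]
free(b): b = 5 -> block [5-7 ALLOC]; mark free, coalesce with adjacent free neighbors -> [0-7 FREE][8-11 ALLOC][12-30 FREE]

Answer: [0-7 FREE][8-11 ALLOC][12-30 FREE]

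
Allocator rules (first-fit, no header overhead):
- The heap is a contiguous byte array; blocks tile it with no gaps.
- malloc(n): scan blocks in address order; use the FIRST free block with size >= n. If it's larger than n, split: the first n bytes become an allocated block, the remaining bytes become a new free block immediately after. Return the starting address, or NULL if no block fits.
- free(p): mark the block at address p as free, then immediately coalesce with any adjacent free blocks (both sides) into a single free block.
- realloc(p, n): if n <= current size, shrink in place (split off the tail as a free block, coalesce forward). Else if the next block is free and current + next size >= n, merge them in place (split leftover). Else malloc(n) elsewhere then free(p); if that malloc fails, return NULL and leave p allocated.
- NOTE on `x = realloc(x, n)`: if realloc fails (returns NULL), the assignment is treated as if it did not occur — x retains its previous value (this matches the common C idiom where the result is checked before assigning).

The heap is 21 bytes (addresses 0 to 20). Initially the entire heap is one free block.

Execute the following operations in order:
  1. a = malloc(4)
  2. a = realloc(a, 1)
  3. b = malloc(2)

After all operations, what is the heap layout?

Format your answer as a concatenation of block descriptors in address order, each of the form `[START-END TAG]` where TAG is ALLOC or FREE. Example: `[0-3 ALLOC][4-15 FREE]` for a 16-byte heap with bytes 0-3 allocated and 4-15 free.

Answer: [0-0 ALLOC][1-2 ALLOC][3-20 FREE]

Derivation:
Op 1: a = malloc(4) -> a = 0; heap: [0-3 ALLOC][4-20 FREE]
Op 2: a = realloc(a, 1) -> a = 0; heap: [0-0 ALLOC][1-20 FREE]
Op 3: b = malloc(2) -> b = 1; heap: [0-0 ALLOC][1-2 ALLOC][3-20 FREE]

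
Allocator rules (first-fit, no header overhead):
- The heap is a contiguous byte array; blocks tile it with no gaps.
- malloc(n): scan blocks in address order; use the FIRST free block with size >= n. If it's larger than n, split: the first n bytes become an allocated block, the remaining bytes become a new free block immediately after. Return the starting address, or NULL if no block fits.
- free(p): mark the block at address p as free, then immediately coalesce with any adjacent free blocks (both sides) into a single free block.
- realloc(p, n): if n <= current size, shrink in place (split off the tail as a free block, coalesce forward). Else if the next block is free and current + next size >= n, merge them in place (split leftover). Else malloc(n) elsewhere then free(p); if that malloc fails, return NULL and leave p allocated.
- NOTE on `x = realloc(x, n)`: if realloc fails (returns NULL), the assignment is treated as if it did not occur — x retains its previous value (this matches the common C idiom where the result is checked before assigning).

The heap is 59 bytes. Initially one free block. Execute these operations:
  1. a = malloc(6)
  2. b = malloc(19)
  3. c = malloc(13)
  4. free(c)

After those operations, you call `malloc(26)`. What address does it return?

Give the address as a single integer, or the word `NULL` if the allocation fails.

Answer: 25

Derivation:
Op 1: a = malloc(6) -> a = 0; heap: [0-5 ALLOC][6-58 FREE]
Op 2: b = malloc(19) -> b = 6; heap: [0-5 ALLOC][6-24 ALLOC][25-58 FREE]
Op 3: c = malloc(13) -> c = 25; heap: [0-5 ALLOC][6-24 ALLOC][25-37 ALLOC][38-58 FREE]
Op 4: free(c) -> (freed c); heap: [0-5 ALLOC][6-24 ALLOC][25-58 FREE]
malloc(26): first-fit scan over [0-5 ALLOC][6-24 ALLOC][25-58 FREE] -> 25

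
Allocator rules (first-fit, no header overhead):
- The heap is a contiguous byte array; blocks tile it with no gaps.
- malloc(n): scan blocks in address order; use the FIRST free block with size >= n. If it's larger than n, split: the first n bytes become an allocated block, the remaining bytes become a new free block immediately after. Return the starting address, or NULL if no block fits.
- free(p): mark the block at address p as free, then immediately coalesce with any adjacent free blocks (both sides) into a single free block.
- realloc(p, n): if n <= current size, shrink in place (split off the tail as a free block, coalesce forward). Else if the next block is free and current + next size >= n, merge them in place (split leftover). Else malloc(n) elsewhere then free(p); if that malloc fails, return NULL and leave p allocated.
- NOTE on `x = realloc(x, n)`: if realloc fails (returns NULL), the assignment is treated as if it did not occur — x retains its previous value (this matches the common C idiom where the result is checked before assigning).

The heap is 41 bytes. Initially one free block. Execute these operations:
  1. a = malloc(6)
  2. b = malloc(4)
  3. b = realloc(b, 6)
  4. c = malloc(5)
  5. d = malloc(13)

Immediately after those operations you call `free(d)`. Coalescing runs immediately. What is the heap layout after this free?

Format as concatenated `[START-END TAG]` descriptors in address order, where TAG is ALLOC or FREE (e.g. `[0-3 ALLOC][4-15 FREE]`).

Answer: [0-5 ALLOC][6-11 ALLOC][12-16 ALLOC][17-40 FREE]

Derivation:
Op 1: a = malloc(6) -> a = 0; heap: [0-5 ALLOC][6-40 FREE]
Op 2: b = malloc(4) -> b = 6; heap: [0-5 ALLOC][6-9 ALLOC][10-40 FREE]
Op 3: b = realloc(b, 6) -> b = 6; heap: [0-5 ALLOC][6-11 ALLOC][12-40 FREE]
Op 4: c = malloc(5) -> c = 12; heap: [0-5 ALLOC][6-11 ALLOC][12-16 ALLOC][17-40 FREE]
Op 5: d = malloc(13) -> d = 17; heap: [0-5 ALLOC][6-11 ALLOC][12-16 ALLOC][17-29 ALLOC][30-40 FREE]
free(d): d = 17 -> block [17-29 ALLOC]; mark free, coalesce with adjacent free neighbors -> [0-5 ALLOC][6-11 ALLOC][12-16 ALLOC][17-40 FREE]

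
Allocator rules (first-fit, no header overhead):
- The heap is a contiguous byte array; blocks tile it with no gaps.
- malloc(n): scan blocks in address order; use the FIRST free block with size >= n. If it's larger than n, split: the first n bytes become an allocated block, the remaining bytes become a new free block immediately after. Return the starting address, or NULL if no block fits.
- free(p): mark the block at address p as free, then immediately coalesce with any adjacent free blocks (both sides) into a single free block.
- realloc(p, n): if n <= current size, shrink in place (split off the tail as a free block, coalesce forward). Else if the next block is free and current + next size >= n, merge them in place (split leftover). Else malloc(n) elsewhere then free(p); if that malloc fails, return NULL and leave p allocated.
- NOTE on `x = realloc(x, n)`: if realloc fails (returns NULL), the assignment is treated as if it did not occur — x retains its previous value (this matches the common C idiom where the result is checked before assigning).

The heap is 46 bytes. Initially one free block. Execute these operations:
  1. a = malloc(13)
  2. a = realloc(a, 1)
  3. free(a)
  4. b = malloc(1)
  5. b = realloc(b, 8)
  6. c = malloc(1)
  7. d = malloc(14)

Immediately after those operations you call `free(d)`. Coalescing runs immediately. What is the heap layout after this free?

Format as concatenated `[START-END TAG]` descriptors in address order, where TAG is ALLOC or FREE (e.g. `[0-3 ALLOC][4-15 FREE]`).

Op 1: a = malloc(13) -> a = 0; heap: [0-12 ALLOC][13-45 FREE]
Op 2: a = realloc(a, 1) -> a = 0; heap: [0-0 ALLOC][1-45 FREE]
Op 3: free(a) -> (freed a); heap: [0-45 FREE]
Op 4: b = malloc(1) -> b = 0; heap: [0-0 ALLOC][1-45 FREE]
Op 5: b = realloc(b, 8) -> b = 0; heap: [0-7 ALLOC][8-45 FREE]
Op 6: c = malloc(1) -> c = 8; heap: [0-7 ALLOC][8-8 ALLOC][9-45 FREE]
Op 7: d = malloc(14) -> d = 9; heap: [0-7 ALLOC][8-8 ALLOC][9-22 ALLOC][23-45 FREE]
free(d): d = 9 -> block [9-22 ALLOC]; mark free, coalesce with adjacent free neighbors -> [0-7 ALLOC][8-8 ALLOC][9-45 FREE]

Answer: [0-7 ALLOC][8-8 ALLOC][9-45 FREE]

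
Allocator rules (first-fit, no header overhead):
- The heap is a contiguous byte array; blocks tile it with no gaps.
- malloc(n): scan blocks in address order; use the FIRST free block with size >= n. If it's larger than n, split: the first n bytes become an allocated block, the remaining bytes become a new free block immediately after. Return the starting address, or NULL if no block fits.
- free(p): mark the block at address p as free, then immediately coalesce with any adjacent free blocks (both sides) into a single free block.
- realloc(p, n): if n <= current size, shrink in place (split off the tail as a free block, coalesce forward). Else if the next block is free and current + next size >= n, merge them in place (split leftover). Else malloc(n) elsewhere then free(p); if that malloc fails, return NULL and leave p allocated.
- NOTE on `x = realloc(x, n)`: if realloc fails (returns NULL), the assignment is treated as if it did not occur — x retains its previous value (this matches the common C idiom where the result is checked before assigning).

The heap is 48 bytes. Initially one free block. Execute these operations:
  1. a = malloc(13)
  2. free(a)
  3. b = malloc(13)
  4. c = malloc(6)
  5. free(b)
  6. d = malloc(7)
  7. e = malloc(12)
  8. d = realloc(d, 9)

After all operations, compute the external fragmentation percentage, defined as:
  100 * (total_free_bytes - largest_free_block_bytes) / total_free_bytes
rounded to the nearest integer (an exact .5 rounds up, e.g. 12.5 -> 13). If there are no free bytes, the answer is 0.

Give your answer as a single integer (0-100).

Op 1: a = malloc(13) -> a = 0; heap: [0-12 ALLOC][13-47 FREE]
Op 2: free(a) -> (freed a); heap: [0-47 FREE]
Op 3: b = malloc(13) -> b = 0; heap: [0-12 ALLOC][13-47 FREE]
Op 4: c = malloc(6) -> c = 13; heap: [0-12 ALLOC][13-18 ALLOC][19-47 FREE]
Op 5: free(b) -> (freed b); heap: [0-12 FREE][13-18 ALLOC][19-47 FREE]
Op 6: d = malloc(7) -> d = 0; heap: [0-6 ALLOC][7-12 FREE][13-18 ALLOC][19-47 FREE]
Op 7: e = malloc(12) -> e = 19; heap: [0-6 ALLOC][7-12 FREE][13-18 ALLOC][19-30 ALLOC][31-47 FREE]
Op 8: d = realloc(d, 9) -> d = 0; heap: [0-8 ALLOC][9-12 FREE][13-18 ALLOC][19-30 ALLOC][31-47 FREE]
Free blocks: [4 17] total_free=21 largest=17 -> 100*(21-17)/21 = 400/21 ≈ 19.048 -> rounds to 19

Answer: 19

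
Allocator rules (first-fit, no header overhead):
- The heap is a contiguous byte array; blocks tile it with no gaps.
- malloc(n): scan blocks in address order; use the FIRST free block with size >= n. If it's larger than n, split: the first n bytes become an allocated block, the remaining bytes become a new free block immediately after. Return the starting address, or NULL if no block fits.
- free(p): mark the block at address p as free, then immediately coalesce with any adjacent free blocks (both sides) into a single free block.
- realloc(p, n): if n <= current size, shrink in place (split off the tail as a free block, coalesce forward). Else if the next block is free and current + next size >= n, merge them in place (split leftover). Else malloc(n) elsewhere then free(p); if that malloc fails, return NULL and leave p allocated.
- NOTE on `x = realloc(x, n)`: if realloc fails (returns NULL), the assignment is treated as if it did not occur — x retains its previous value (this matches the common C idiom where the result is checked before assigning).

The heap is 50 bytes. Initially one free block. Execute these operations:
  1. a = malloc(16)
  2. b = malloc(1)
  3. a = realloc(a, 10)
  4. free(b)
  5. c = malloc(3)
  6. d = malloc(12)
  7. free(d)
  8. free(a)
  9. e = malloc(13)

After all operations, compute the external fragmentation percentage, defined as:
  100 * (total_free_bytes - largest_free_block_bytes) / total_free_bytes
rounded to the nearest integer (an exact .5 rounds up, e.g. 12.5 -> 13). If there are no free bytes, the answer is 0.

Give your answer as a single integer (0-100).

Op 1: a = malloc(16) -> a = 0; heap: [0-15 ALLOC][16-49 FREE]
Op 2: b = malloc(1) -> b = 16; heap: [0-15 ALLOC][16-16 ALLOC][17-49 FREE]
Op 3: a = realloc(a, 10) -> a = 0; heap: [0-9 ALLOC][10-15 FREE][16-16 ALLOC][17-49 FREE]
Op 4: free(b) -> (freed b); heap: [0-9 ALLOC][10-49 FREE]
Op 5: c = malloc(3) -> c = 10; heap: [0-9 ALLOC][10-12 ALLOC][13-49 FREE]
Op 6: d = malloc(12) -> d = 13; heap: [0-9 ALLOC][10-12 ALLOC][13-24 ALLOC][25-49 FREE]
Op 7: free(d) -> (freed d); heap: [0-9 ALLOC][10-12 ALLOC][13-49 FREE]
Op 8: free(a) -> (freed a); heap: [0-9 FREE][10-12 ALLOC][13-49 FREE]
Op 9: e = malloc(13) -> e = 13; heap: [0-9 FREE][10-12 ALLOC][13-25 ALLOC][26-49 FREE]
Free blocks: [10 24] total_free=34 largest=24 -> 100*(34-24)/34 = 1000/34 ≈ 29.412 -> rounds to 29

Answer: 29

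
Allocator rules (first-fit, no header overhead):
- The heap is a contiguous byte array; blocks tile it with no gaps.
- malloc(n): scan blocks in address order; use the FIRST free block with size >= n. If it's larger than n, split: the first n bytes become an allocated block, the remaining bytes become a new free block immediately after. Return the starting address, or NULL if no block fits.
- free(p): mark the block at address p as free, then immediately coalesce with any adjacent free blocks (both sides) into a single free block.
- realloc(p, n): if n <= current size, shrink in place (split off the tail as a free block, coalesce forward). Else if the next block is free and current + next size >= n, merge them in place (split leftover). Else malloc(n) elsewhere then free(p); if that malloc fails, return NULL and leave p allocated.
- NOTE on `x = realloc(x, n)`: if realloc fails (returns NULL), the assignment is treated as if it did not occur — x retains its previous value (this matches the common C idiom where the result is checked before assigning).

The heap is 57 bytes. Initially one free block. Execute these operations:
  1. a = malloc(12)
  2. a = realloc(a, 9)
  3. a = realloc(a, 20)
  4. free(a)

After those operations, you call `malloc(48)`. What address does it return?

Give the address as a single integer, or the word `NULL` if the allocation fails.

Op 1: a = malloc(12) -> a = 0; heap: [0-11 ALLOC][12-56 FREE]
Op 2: a = realloc(a, 9) -> a = 0; heap: [0-8 ALLOC][9-56 FREE]
Op 3: a = realloc(a, 20) -> a = 0; heap: [0-19 ALLOC][20-56 FREE]
Op 4: free(a) -> (freed a); heap: [0-56 FREE]
malloc(48): first-fit scan over [0-56 FREE] -> 0

Answer: 0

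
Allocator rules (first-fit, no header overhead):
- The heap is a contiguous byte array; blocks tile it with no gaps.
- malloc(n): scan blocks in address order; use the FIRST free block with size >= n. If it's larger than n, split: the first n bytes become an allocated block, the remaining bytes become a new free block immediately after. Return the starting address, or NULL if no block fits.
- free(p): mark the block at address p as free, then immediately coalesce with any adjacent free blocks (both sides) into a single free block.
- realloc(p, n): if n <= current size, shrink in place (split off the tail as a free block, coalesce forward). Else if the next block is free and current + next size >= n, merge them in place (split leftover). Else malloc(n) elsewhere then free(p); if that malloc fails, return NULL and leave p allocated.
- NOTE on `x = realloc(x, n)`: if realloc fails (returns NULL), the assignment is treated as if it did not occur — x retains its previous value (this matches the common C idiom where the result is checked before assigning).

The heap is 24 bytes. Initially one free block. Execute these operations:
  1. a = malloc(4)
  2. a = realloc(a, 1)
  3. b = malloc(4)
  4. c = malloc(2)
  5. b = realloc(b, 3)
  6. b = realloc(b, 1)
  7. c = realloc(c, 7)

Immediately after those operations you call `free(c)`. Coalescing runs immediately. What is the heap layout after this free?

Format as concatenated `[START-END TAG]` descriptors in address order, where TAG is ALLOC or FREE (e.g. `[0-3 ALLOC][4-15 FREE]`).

Op 1: a = malloc(4) -> a = 0; heap: [0-3 ALLOC][4-23 FREE]
Op 2: a = realloc(a, 1) -> a = 0; heap: [0-0 ALLOC][1-23 FREE]
Op 3: b = malloc(4) -> b = 1; heap: [0-0 ALLOC][1-4 ALLOC][5-23 FREE]
Op 4: c = malloc(2) -> c = 5; heap: [0-0 ALLOC][1-4 ALLOC][5-6 ALLOC][7-23 FREE]
Op 5: b = realloc(b, 3) -> b = 1; heap: [0-0 ALLOC][1-3 ALLOC][4-4 FREE][5-6 ALLOC][7-23 FREE]
Op 6: b = realloc(b, 1) -> b = 1; heap: [0-0 ALLOC][1-1 ALLOC][2-4 FREE][5-6 ALLOC][7-23 FREE]
Op 7: c = realloc(c, 7) -> c = 5; heap: [0-0 ALLOC][1-1 ALLOC][2-4 FREE][5-11 ALLOC][12-23 FREE]
free(c): c = 5 -> block [5-11 ALLOC]; mark free, coalesce with adjacent free neighbors -> [0-0 ALLOC][1-1 ALLOC][2-23 FREE]

Answer: [0-0 ALLOC][1-1 ALLOC][2-23 FREE]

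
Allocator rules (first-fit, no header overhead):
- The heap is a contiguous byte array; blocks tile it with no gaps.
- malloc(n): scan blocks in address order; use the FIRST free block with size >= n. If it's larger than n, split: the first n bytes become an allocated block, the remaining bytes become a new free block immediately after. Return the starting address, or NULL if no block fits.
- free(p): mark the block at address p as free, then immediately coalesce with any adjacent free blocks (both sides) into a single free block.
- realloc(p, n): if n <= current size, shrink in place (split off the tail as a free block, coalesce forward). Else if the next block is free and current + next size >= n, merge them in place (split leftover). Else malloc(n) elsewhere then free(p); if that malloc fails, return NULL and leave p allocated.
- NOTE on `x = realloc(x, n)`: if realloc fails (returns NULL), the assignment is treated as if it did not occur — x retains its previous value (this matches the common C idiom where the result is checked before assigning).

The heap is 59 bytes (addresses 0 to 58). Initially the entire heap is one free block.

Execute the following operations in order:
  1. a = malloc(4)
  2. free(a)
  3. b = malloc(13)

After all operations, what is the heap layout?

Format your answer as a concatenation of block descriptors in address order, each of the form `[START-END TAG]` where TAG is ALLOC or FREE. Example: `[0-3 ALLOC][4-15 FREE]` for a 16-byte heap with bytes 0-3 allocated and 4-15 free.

Answer: [0-12 ALLOC][13-58 FREE]

Derivation:
Op 1: a = malloc(4) -> a = 0; heap: [0-3 ALLOC][4-58 FREE]
Op 2: free(a) -> (freed a); heap: [0-58 FREE]
Op 3: b = malloc(13) -> b = 0; heap: [0-12 ALLOC][13-58 FREE]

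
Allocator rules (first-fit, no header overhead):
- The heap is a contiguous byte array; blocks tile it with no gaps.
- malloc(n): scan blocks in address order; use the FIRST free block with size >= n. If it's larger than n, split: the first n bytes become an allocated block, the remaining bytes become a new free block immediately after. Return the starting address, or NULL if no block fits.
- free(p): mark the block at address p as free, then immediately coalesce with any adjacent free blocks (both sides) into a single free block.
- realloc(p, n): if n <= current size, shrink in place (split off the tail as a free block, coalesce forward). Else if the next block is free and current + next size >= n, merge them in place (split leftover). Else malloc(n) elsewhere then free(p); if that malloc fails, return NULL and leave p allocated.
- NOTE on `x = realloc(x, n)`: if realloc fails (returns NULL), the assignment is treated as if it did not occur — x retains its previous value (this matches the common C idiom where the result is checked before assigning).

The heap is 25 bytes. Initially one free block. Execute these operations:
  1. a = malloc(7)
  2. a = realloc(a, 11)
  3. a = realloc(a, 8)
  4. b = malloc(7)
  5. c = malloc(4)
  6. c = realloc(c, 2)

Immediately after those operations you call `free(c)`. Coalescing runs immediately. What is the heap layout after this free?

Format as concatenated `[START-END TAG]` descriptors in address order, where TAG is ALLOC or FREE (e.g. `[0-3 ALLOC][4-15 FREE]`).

Answer: [0-7 ALLOC][8-14 ALLOC][15-24 FREE]

Derivation:
Op 1: a = malloc(7) -> a = 0; heap: [0-6 ALLOC][7-24 FREE]
Op 2: a = realloc(a, 11) -> a = 0; heap: [0-10 ALLOC][11-24 FREE]
Op 3: a = realloc(a, 8) -> a = 0; heap: [0-7 ALLOC][8-24 FREE]
Op 4: b = malloc(7) -> b = 8; heap: [0-7 ALLOC][8-14 ALLOC][15-24 FREE]
Op 5: c = malloc(4) -> c = 15; heap: [0-7 ALLOC][8-14 ALLOC][15-18 ALLOC][19-24 FREE]
Op 6: c = realloc(c, 2) -> c = 15; heap: [0-7 ALLOC][8-14 ALLOC][15-16 ALLOC][17-24 FREE]
free(c): c = 15 -> block [15-16 ALLOC]; mark free, coalesce with adjacent free neighbors -> [0-7 ALLOC][8-14 ALLOC][15-24 FREE]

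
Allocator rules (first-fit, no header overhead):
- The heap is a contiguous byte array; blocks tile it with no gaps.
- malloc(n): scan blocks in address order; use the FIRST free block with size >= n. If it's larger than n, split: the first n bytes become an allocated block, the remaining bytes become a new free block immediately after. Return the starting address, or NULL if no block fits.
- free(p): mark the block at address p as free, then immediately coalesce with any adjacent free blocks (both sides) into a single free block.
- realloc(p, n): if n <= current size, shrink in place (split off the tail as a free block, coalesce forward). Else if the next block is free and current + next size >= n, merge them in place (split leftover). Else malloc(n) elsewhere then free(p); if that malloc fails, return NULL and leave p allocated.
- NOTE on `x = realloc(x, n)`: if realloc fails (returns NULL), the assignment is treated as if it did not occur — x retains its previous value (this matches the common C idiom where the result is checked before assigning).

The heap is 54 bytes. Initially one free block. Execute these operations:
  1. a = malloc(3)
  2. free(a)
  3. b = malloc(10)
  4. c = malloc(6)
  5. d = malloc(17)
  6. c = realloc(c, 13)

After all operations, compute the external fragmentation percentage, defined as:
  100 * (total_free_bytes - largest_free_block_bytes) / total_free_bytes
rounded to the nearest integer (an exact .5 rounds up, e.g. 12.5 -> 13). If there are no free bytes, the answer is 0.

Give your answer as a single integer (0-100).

Answer: 43

Derivation:
Op 1: a = malloc(3) -> a = 0; heap: [0-2 ALLOC][3-53 FREE]
Op 2: free(a) -> (freed a); heap: [0-53 FREE]
Op 3: b = malloc(10) -> b = 0; heap: [0-9 ALLOC][10-53 FREE]
Op 4: c = malloc(6) -> c = 10; heap: [0-9 ALLOC][10-15 ALLOC][16-53 FREE]
Op 5: d = malloc(17) -> d = 16; heap: [0-9 ALLOC][10-15 ALLOC][16-32 ALLOC][33-53 FREE]
Op 6: c = realloc(c, 13) -> c = 33; heap: [0-9 ALLOC][10-15 FREE][16-32 ALLOC][33-45 ALLOC][46-53 FREE]
Free blocks: [6 8] total_free=14 largest=8 -> 100*(14-8)/14 = 600/14 ≈ 42.857 -> rounds to 43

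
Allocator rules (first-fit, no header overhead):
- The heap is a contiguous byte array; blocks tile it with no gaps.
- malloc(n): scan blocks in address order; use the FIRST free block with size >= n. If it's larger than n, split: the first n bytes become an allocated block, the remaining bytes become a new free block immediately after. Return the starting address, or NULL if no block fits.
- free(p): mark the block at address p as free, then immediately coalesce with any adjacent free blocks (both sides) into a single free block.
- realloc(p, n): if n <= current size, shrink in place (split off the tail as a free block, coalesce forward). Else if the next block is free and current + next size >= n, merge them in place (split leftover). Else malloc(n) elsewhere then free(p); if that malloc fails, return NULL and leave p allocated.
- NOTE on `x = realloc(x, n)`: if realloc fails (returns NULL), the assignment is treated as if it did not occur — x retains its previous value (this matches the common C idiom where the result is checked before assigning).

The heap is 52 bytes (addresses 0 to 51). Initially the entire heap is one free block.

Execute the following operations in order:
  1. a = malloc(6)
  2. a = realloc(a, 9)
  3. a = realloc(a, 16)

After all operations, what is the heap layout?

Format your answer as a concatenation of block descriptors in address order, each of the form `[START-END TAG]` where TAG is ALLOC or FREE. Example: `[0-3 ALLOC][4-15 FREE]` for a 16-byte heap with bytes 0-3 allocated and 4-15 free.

Op 1: a = malloc(6) -> a = 0; heap: [0-5 ALLOC][6-51 FREE]
Op 2: a = realloc(a, 9) -> a = 0; heap: [0-8 ALLOC][9-51 FREE]
Op 3: a = realloc(a, 16) -> a = 0; heap: [0-15 ALLOC][16-51 FREE]

Answer: [0-15 ALLOC][16-51 FREE]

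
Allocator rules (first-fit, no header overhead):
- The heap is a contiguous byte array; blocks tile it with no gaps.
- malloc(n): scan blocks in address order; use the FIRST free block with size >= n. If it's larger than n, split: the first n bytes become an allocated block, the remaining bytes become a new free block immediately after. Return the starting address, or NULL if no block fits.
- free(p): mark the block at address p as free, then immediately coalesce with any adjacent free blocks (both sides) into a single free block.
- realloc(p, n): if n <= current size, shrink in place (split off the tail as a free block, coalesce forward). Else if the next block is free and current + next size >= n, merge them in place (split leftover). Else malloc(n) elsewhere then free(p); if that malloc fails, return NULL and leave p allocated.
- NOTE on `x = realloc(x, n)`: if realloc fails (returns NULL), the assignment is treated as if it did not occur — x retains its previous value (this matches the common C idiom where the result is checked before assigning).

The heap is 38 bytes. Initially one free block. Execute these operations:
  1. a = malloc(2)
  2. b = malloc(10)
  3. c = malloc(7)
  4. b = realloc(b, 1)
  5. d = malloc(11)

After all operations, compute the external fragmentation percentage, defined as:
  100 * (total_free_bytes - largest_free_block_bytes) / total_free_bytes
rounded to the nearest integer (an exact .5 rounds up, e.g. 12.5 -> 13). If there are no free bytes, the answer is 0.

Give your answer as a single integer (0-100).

Op 1: a = malloc(2) -> a = 0; heap: [0-1 ALLOC][2-37 FREE]
Op 2: b = malloc(10) -> b = 2; heap: [0-1 ALLOC][2-11 ALLOC][12-37 FREE]
Op 3: c = malloc(7) -> c = 12; heap: [0-1 ALLOC][2-11 ALLOC][12-18 ALLOC][19-37 FREE]
Op 4: b = realloc(b, 1) -> b = 2; heap: [0-1 ALLOC][2-2 ALLOC][3-11 FREE][12-18 ALLOC][19-37 FREE]
Op 5: d = malloc(11) -> d = 19; heap: [0-1 ALLOC][2-2 ALLOC][3-11 FREE][12-18 ALLOC][19-29 ALLOC][30-37 FREE]
Free blocks: [9 8] total_free=17 largest=9 -> 100*(17-9)/17 = 800/17 ≈ 47.059 -> rounds to 47

Answer: 47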